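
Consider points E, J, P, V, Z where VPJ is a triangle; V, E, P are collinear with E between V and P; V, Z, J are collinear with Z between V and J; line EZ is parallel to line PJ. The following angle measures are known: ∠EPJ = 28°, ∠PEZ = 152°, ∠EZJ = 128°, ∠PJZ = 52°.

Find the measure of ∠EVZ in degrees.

∠EVZ = 100°

1. ∠VEZ = 28°  [linear pair at E on VP]
2. ∠EZV = 52°  [linear pair at Z on VJ]
3. ∠EVZ = 100°  [△VEZ]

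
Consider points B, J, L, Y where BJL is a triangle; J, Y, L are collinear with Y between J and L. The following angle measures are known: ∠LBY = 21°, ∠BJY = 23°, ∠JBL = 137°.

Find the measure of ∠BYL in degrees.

1. ∠BJL = 23°  [Y on ray JL]
2. ∠BLJ = 20°  [△BJL]
3. ∠BLY = 20°  [Y on ray LJ]
4. ∠BYL = 139°  [△BYL]

∠BYL = 139°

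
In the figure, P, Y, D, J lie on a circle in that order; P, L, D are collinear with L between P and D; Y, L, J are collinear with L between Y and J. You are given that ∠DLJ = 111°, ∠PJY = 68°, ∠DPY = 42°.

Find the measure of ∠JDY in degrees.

∠JDY = 95°

1. ∠PLY = 111°  [vertical angles at L]
2. ∠PDY = 68°  [same arc PY]
3. ∠DJY = 42°  [same arc YD]
4. ∠DLY = 69°  [linear pair at L on PD]
5. ∠DYJ = 43°  [△YLD]
6. ∠JDY = 95°  [△YDJ]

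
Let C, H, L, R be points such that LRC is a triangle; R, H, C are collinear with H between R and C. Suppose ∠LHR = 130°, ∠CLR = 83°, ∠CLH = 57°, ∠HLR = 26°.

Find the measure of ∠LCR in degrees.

1. ∠CHL = 50°  [linear pair at H on RC]
2. ∠HCL = 73°  [△LHC]
3. ∠LCR = 73°  [H on ray CR]

∠LCR = 73°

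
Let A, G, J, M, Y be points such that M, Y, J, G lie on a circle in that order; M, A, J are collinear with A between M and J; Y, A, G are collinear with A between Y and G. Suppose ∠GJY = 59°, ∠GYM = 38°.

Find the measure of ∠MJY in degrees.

1. ∠GMY = 121°  [cyclic MYJG, opposite ∠M+∠J]
2. ∠MGY = 21°  [△MYG]
3. ∠MJY = 21°  [same arc MY]

∠MJY = 21°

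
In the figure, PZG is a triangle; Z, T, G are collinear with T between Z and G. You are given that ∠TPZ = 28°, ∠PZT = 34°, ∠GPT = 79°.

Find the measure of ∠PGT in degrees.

∠PGT = 39°

1. ∠PTZ = 118°  [△PZT]
2. ∠GTP = 62°  [linear pair at T on ZG]
3. ∠PGT = 39°  [△PTG]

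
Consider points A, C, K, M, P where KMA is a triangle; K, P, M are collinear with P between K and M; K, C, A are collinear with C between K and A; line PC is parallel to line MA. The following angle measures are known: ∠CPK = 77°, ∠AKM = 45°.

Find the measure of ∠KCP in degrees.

∠KCP = 58°

1. ∠AMK = 77°  [PC∥MA, corresponding at P]
2. ∠KAM = 58°  [△KMA]
3. ∠KCP = 58°  [PC∥MA, corresponding at C]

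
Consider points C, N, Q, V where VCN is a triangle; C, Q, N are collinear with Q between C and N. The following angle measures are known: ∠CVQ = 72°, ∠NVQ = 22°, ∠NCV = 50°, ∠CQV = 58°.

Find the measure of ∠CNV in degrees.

∠CNV = 36°

1. ∠NQV = 122°  [linear pair at Q on CN]
2. ∠QNV = 36°  [△VQN]
3. ∠CNV = 36°  [Q on ray NC]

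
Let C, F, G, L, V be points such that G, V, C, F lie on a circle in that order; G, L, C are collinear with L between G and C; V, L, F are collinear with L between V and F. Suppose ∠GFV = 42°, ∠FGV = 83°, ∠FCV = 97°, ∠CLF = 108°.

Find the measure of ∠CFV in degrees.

∠CFV = 17°

1. ∠FVG = 55°  [△GVF]
2. ∠FCG = 55°  [same arc GF]
3. ∠CFV = 17°  [△CLF]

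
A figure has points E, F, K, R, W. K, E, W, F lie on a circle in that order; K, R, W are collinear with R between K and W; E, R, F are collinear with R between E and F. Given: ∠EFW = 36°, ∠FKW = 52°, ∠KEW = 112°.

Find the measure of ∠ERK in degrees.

1. ∠EKW = 36°  [same arc EW]
2. ∠FEW = 52°  [same arc WF]
3. ∠EWK = 32°  [△KEW]
4. ∠ERW = 96°  [△ERW]
5. ∠ERK = 84°  [linear pair at R on KW]

∠ERK = 84°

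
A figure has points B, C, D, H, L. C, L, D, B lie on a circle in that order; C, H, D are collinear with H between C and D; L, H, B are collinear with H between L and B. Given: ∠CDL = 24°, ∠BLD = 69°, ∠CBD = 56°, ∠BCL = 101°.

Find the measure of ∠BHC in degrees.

∠BHC = 87°

1. ∠CBL = 24°  [same arc CL]
2. ∠BCD = 69°  [same arc DB]
3. ∠BHC = 87°  [△CHB]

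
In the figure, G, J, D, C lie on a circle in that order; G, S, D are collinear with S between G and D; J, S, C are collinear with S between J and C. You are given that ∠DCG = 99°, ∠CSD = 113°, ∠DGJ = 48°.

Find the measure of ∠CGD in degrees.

1. ∠DCJ = 48°  [same arc JD]
2. ∠CDG = 19°  [△DSC]
3. ∠CGD = 62°  [△GDC]

∠CGD = 62°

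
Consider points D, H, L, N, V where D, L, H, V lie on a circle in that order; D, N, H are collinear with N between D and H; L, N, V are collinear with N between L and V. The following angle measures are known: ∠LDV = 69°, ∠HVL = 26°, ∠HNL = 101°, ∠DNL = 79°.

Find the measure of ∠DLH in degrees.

1. ∠LHV = 111°  [cyclic DLHV, opposite ∠D+∠H]
2. ∠HDL = 26°  [same arc LH]
3. ∠HLV = 43°  [△LHV]
4. ∠DHL = 36°  [△LNH]
5. ∠DLH = 118°  [△DLH]

∠DLH = 118°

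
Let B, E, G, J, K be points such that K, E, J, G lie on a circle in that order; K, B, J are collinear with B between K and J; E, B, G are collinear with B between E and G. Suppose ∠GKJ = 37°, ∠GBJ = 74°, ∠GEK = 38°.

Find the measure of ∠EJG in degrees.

∠EJG = 75°

1. ∠GEJ = 37°  [same arc JG]
2. ∠GJK = 38°  [same arc KG]
3. ∠EGJ = 68°  [△JBG]
4. ∠EJG = 75°  [△EJG]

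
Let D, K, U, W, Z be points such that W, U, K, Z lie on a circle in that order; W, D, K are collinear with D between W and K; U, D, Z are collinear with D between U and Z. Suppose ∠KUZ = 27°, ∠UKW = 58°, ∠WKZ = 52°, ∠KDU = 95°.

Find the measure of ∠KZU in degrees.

∠KZU = 43°

1. ∠WUZ = 52°  [same arc WZ]
2. ∠UDW = 85°  [linear pair at D on WK]
3. ∠KWU = 43°  [△WDU]
4. ∠KZU = 43°  [same arc UK]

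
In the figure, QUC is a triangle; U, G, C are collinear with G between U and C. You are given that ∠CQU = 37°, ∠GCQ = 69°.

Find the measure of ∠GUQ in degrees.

∠GUQ = 74°

1. ∠QCU = 69°  [G on ray CU]
2. ∠CUQ = 74°  [△QUC]
3. ∠GUQ = 74°  [G on ray UC]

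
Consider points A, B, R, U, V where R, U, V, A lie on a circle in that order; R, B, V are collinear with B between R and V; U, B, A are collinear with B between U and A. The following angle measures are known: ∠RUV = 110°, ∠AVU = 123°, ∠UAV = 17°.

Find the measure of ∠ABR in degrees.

1. ∠AUV = 40°  [△UVA]
2. ∠URV = 17°  [same arc UV]
3. ∠ARV = 40°  [same arc VA]
4. ∠RVU = 53°  [△RUV]
5. ∠RAU = 53°  [same arc RU]
6. ∠ABR = 87°  [△RBA]

∠ABR = 87°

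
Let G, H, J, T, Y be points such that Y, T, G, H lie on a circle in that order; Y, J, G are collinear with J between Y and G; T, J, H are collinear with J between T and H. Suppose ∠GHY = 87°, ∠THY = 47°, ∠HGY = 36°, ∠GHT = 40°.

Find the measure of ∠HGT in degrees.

1. ∠GYH = 57°  [△YGH]
2. ∠GTH = 57°  [same arc GH]
3. ∠HGT = 83°  [△TGH]

∠HGT = 83°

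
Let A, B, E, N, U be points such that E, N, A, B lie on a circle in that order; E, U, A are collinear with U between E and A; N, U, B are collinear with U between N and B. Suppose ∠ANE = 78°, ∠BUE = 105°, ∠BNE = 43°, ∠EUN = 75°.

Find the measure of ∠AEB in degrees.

∠AEB = 35°

1. ∠ABE = 102°  [cyclic ENAB, opposite ∠N+∠B]
2. ∠BAE = 43°  [same arc EB]
3. ∠AEB = 35°  [△EAB]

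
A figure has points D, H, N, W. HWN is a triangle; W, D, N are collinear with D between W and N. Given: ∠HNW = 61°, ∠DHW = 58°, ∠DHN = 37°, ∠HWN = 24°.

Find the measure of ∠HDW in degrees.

1. ∠DNH = 61°  [D on ray NW]
2. ∠HDN = 82°  [△HDN]
3. ∠HDW = 98°  [linear pair at D on WN]

∠HDW = 98°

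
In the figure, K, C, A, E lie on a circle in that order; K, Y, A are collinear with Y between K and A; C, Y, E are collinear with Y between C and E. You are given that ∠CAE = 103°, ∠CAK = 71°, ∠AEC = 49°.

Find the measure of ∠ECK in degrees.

1. ∠CKE = 77°  [cyclic KCAE, opposite ∠K+∠A]
2. ∠CEK = 71°  [same arc KC]
3. ∠ECK = 32°  [△KCE]

∠ECK = 32°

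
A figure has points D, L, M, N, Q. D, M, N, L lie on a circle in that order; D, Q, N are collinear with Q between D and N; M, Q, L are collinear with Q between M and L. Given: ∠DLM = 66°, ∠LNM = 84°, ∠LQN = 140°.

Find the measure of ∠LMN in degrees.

1. ∠DNM = 66°  [same arc DM]
2. ∠DQM = 140°  [vertical angles at Q]
3. ∠MQN = 40°  [linear pair at Q on DN]
4. ∠LMN = 74°  [△MQN]

∠LMN = 74°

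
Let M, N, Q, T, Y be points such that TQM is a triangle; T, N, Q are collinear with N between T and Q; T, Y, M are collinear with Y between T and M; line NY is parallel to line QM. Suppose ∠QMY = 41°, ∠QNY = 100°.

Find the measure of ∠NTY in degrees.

∠NTY = 59°

1. ∠QMT = 41°  [Y on ray MT]
2. ∠TNY = 80°  [linear pair at N on TQ]
3. ∠NYT = 41°  [NY∥QM, corresponding at Y]
4. ∠NTY = 59°  [△TNY]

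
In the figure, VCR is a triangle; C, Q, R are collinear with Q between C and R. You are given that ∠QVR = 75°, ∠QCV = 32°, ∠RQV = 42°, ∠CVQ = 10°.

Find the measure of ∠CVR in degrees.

1. ∠QRV = 63°  [△VQR]
2. ∠RCV = 32°  [Q on ray CR]
3. ∠CRV = 63°  [Q on ray RC]
4. ∠CVR = 85°  [△VCR]

∠CVR = 85°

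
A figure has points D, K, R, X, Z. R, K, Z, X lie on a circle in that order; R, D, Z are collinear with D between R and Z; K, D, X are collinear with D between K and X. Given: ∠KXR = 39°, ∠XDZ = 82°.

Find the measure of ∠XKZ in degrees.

∠XKZ = 43°

1. ∠KZR = 39°  [same arc RK]
2. ∠KDR = 82°  [vertical angles at D]
3. ∠KDZ = 98°  [linear pair at D on RZ]
4. ∠XKZ = 43°  [△KDZ]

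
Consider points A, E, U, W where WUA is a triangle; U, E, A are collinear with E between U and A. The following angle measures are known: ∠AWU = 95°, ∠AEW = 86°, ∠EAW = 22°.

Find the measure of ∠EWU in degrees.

∠EWU = 23°

1. ∠UEW = 94°  [linear pair at E on UA]
2. ∠UAW = 22°  [E on ray AU]
3. ∠AUW = 63°  [△WUA]
4. ∠EUW = 63°  [E on ray UA]
5. ∠EWU = 23°  [△WUE]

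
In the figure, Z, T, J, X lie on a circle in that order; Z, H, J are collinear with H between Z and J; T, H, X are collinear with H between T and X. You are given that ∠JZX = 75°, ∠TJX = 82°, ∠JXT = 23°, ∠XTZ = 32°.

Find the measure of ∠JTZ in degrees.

∠JTZ = 107°

1. ∠XJZ = 32°  [same arc ZX]
2. ∠JXZ = 73°  [△ZJX]
3. ∠JTZ = 107°  [cyclic ZTJX, opposite ∠T+∠X]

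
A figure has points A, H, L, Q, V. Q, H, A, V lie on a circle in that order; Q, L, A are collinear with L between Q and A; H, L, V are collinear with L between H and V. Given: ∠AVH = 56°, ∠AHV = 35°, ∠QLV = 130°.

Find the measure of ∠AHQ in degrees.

1. ∠AQH = 56°  [same arc HA]
2. ∠ALH = 130°  [vertical angles at L]
3. ∠HAQ = 15°  [△HLA]
4. ∠AHQ = 109°  [△QHA]

∠AHQ = 109°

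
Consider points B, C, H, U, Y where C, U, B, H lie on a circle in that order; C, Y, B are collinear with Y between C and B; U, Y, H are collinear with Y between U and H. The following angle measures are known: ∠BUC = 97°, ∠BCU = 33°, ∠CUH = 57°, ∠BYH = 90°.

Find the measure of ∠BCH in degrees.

1. ∠BHC = 83°  [cyclic CUBH, opposite ∠U+∠H]
2. ∠CBH = 57°  [same arc CH]
3. ∠BCH = 40°  [△CBH]

∠BCH = 40°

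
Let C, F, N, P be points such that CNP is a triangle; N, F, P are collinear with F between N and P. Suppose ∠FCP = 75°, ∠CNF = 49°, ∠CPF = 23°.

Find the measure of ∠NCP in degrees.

1. ∠CNP = 49°  [F on ray NP]
2. ∠CPN = 23°  [F on ray PN]
3. ∠NCP = 108°  [△CNP]

∠NCP = 108°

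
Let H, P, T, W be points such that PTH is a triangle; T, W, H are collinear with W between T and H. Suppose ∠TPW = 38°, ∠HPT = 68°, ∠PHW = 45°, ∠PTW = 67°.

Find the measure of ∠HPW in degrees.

∠HPW = 30°

1. ∠PWT = 75°  [△PTW]
2. ∠HWP = 105°  [linear pair at W on TH]
3. ∠HPW = 30°  [△PWH]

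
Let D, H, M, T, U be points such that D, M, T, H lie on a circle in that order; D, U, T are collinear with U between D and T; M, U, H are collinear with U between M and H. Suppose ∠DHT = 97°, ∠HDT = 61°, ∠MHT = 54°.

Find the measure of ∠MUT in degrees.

1. ∠DMT = 83°  [cyclic DMTH, opposite ∠M+∠H]
2. ∠HMT = 61°  [same arc TH]
3. ∠MDT = 54°  [same arc MT]
4. ∠DTM = 43°  [△DMT]
5. ∠MUT = 76°  [△MUT]

∠MUT = 76°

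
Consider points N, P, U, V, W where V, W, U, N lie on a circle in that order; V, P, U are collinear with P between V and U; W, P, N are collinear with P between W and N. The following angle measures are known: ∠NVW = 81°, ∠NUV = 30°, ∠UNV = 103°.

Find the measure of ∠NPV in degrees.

∠NPV = 64°

1. ∠NWV = 30°  [same arc VN]
2. ∠NVU = 47°  [△VUN]
3. ∠VNW = 69°  [△VWN]
4. ∠NPV = 64°  [△VPN]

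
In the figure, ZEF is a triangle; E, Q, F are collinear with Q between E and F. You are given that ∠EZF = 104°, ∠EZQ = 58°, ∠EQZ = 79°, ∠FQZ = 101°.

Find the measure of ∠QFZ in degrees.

1. ∠QEZ = 43°  [△ZEQ]
2. ∠FEZ = 43°  [Q on ray EF]
3. ∠EFZ = 33°  [△ZEF]
4. ∠QFZ = 33°  [Q on ray FE]

∠QFZ = 33°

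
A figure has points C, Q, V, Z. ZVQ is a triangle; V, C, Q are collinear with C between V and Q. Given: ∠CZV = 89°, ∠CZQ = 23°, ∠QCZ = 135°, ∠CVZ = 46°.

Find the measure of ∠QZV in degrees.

∠QZV = 112°

1. ∠CQZ = 22°  [△ZCQ]
2. ∠QVZ = 46°  [C on ray VQ]
3. ∠VQZ = 22°  [C on ray QV]
4. ∠QZV = 112°  [△ZVQ]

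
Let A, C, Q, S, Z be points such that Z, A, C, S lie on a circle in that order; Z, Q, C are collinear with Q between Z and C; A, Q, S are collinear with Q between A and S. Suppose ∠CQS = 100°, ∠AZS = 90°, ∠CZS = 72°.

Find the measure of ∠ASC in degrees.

1. ∠ACS = 90°  [cyclic ZACS, opposite ∠Z+∠C]
2. ∠CAS = 72°  [same arc CS]
3. ∠ASC = 18°  [△ACS]

∠ASC = 18°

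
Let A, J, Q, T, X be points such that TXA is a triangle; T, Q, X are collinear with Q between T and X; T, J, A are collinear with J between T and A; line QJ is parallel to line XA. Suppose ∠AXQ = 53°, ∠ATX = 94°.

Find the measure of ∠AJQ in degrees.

∠AJQ = 147°

1. ∠AXT = 53°  [Q on ray XT]
2. ∠TAX = 33°  [△TXA]
3. ∠QJT = 33°  [QJ∥XA, corresponding at J]
4. ∠AJQ = 147°  [linear pair at J on TA]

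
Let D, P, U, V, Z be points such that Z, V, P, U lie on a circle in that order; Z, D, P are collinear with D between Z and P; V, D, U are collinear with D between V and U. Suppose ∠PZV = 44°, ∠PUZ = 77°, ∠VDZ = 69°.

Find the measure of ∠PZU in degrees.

∠PZU = 36°

1. ∠PUV = 44°  [same arc VP]
2. ∠PDU = 69°  [vertical angles at D]
3. ∠UPZ = 67°  [△PDU]
4. ∠PZU = 36°  [△ZPU]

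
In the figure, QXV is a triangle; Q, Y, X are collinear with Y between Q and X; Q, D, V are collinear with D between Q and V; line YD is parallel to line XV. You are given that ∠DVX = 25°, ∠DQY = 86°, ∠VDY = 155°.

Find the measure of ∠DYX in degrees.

∠DYX = 111°

1. ∠QDY = 25°  [linear pair at D on QV]
2. ∠DYQ = 69°  [△QYD]
3. ∠DYX = 111°  [linear pair at Y on QX]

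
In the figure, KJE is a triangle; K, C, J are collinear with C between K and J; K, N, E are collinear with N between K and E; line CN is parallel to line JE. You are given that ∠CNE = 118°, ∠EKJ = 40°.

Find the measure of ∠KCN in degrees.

1. ∠CNK = 62°  [linear pair at N on KE]
2. ∠CKN = 40°  [C on KJ, N on KE]
3. ∠KCN = 78°  [△KCN]

∠KCN = 78°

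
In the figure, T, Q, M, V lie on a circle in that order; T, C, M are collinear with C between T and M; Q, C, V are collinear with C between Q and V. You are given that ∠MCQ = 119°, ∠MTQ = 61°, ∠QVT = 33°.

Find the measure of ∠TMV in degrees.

∠TMV = 58°

1. ∠TCV = 119°  [vertical angles at C]
2. ∠MVQ = 61°  [same arc QM]
3. ∠MCV = 61°  [linear pair at C on TM]
4. ∠TMV = 58°  [△MCV]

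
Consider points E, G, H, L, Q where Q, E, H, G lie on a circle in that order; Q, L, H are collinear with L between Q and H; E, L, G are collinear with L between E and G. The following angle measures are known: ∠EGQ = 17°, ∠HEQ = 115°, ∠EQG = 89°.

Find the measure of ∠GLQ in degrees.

1. ∠GEQ = 74°  [△QEG]
2. ∠HGQ = 65°  [cyclic QEHG, opposite ∠E+∠G]
3. ∠GHQ = 74°  [same arc QG]
4. ∠GQH = 41°  [△QHG]
5. ∠GLQ = 122°  [△QLG]

∠GLQ = 122°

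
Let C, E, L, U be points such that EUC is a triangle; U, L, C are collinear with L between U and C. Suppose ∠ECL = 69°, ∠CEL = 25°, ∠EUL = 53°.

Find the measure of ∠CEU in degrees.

∠CEU = 58°

1. ∠ECU = 69°  [L on ray CU]
2. ∠CUE = 53°  [L on ray UC]
3. ∠CEU = 58°  [△EUC]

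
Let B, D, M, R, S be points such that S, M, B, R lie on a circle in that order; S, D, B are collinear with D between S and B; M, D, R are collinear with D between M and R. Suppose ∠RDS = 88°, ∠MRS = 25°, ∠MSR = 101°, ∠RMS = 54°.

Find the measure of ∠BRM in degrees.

∠BRM = 34°

1. ∠BDR = 92°  [linear pair at D on SB]
2. ∠RBS = 54°  [same arc SR]
3. ∠BRM = 34°  [△BDR]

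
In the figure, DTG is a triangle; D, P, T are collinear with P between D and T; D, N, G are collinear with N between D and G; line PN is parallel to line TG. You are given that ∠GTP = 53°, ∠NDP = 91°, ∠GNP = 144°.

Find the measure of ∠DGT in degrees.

1. ∠DTG = 53°  [P on ray TD]
2. ∠GDT = 91°  [P on DT, N on DG]
3. ∠DGT = 36°  [△DTG]

∠DGT = 36°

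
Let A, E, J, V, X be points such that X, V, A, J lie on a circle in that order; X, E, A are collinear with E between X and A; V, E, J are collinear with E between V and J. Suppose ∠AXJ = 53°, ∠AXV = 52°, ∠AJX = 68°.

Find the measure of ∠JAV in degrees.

∠JAV = 75°

1. ∠AVJ = 53°  [same arc AJ]
2. ∠AJV = 52°  [same arc VA]
3. ∠JAV = 75°  [△VAJ]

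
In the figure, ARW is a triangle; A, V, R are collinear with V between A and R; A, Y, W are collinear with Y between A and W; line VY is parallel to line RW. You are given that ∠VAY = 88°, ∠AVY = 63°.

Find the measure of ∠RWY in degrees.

1. ∠AYV = 29°  [△AVY]
2. ∠VYW = 151°  [linear pair at Y on AW]
3. ∠RWY = 29°  [VY∥RW, co-interior at W–Y]

∠RWY = 29°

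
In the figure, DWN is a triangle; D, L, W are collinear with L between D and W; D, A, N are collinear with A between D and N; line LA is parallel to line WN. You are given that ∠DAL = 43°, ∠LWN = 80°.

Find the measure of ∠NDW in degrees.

1. ∠DNW = 43°  [LA∥WN, corresponding at A]
2. ∠DWN = 80°  [L on ray WD]
3. ∠NDW = 57°  [△DWN]

∠NDW = 57°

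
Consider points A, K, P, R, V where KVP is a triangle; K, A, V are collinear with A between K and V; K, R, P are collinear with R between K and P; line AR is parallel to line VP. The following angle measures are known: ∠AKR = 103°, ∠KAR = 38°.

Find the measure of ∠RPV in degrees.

∠RPV = 39°

1. ∠ARK = 39°  [△KAR]
2. ∠ARP = 141°  [linear pair at R on KP]
3. ∠RPV = 39°  [AR∥VP, co-interior at P–R]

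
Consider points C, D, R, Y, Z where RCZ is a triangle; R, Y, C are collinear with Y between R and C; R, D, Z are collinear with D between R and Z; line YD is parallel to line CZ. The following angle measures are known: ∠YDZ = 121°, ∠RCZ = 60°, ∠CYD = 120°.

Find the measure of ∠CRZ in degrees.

∠CRZ = 61°

1. ∠RDY = 59°  [linear pair at D on RZ]
2. ∠DYR = 60°  [YD∥CZ, corresponding at Y]
3. ∠DRY = 61°  [△RYD]
4. ∠CRZ = 61°  [Y on RC, D on RZ]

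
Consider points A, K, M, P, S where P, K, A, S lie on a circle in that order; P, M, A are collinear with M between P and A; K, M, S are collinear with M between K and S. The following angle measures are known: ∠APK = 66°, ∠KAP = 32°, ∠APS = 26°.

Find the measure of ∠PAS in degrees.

∠PAS = 56°

1. ∠AKP = 82°  [△PKA]
2. ∠ASP = 98°  [cyclic PKAS, opposite ∠K+∠S]
3. ∠PAS = 56°  [△PAS]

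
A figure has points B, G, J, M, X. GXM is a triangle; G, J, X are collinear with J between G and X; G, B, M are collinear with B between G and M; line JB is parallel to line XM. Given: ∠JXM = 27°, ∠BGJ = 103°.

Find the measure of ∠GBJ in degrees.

1. ∠GXM = 27°  [J on ray XG]
2. ∠MGX = 103°  [J on GX, B on GM]
3. ∠GMX = 50°  [△GXM]
4. ∠GBJ = 50°  [JB∥XM, corresponding at B]

∠GBJ = 50°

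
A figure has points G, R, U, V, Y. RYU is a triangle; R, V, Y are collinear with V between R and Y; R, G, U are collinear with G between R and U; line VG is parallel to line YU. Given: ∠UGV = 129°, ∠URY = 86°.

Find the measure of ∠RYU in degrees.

∠RYU = 43°

1. ∠RGV = 51°  [linear pair at G on RU]
2. ∠GRV = 86°  [V on RY, G on RU]
3. ∠GVR = 43°  [△RVG]
4. ∠RYU = 43°  [VG∥YU, corresponding at V]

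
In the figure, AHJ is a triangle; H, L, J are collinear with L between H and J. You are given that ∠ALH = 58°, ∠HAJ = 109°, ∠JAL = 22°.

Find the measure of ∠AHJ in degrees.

∠AHJ = 35°

1. ∠ALJ = 122°  [linear pair at L on HJ]
2. ∠AJL = 36°  [△ALJ]
3. ∠AJH = 36°  [L on ray JH]
4. ∠AHJ = 35°  [△AHJ]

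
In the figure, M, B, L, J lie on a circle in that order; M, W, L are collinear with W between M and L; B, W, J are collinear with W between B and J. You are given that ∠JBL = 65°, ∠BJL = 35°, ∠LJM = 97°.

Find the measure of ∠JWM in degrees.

1. ∠JML = 65°  [same arc LJ]
2. ∠JLM = 18°  [△MLJ]
3. ∠JWL = 127°  [△LWJ]
4. ∠JWM = 53°  [linear pair at W on ML]

∠JWM = 53°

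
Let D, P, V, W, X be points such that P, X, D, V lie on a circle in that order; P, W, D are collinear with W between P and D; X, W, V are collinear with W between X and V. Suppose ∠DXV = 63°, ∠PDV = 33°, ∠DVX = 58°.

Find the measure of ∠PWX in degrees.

1. ∠PXV = 33°  [same arc PV]
2. ∠DPX = 58°  [same arc XD]
3. ∠PWX = 89°  [△PWX]

∠PWX = 89°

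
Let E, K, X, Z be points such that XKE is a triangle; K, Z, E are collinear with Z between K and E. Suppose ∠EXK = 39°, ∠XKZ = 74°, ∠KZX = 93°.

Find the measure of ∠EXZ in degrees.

1. ∠EKX = 74°  [Z on ray KE]
2. ∠EZX = 87°  [linear pair at Z on KE]
3. ∠KEX = 67°  [△XKE]
4. ∠XEZ = 67°  [Z on ray EK]
5. ∠EXZ = 26°  [△XZE]

∠EXZ = 26°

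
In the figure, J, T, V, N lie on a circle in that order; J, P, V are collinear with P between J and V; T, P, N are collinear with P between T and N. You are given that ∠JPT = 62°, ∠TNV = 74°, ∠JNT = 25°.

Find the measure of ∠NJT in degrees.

∠NJT = 111°

1. ∠TJV = 74°  [same arc TV]
2. ∠JTN = 44°  [△JPT]
3. ∠NJT = 111°  [△JTN]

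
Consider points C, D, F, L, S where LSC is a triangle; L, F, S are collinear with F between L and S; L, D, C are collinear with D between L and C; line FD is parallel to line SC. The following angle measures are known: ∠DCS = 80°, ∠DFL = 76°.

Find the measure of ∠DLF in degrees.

∠DLF = 24°

1. ∠LCS = 80°  [D on ray CL]
2. ∠CSL = 76°  [FD∥SC, corresponding at F]
3. ∠CLS = 24°  [△LSC]
4. ∠DLF = 24°  [F on LS, D on LC]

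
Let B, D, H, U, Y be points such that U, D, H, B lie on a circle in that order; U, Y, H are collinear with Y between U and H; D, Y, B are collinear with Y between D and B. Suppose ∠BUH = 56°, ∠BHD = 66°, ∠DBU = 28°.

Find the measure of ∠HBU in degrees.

1. ∠BDH = 56°  [same arc HB]
2. ∠BYU = 96°  [△UYB]
3. ∠DBH = 58°  [△DHB]
4. ∠BYH = 84°  [linear pair at Y on UH]
5. ∠BHU = 38°  [△HYB]
6. ∠HBU = 86°  [△UHB]

∠HBU = 86°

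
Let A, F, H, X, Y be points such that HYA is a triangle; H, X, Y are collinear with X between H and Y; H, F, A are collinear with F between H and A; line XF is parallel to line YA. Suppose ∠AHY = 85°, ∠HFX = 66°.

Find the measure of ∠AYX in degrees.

1. ∠FHX = 85°  [X on HY, F on HA]
2. ∠FXH = 29°  [△HXF]
3. ∠FXY = 151°  [linear pair at X on HY]
4. ∠AYX = 29°  [XF∥YA, co-interior at Y–X]

∠AYX = 29°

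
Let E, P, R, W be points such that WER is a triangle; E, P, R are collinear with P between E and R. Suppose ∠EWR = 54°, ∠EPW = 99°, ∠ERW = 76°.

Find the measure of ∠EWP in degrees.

∠EWP = 31°

1. ∠REW = 50°  [△WER]
2. ∠PEW = 50°  [P on ray ER]
3. ∠EWP = 31°  [△WEP]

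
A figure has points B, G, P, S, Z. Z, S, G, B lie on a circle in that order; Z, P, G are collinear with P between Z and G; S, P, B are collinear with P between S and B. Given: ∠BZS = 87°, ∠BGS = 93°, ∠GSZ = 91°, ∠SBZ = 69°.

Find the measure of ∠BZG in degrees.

1. ∠BSZ = 24°  [△ZSB]
2. ∠GBZ = 89°  [cyclic ZSGB, opposite ∠S+∠B]
3. ∠BGZ = 24°  [same arc ZB]
4. ∠BZG = 67°  [△ZGB]

∠BZG = 67°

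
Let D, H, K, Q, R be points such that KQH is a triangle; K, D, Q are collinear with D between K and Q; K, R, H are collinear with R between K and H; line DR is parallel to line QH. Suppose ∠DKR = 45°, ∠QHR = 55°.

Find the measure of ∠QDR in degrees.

1. ∠HKQ = 45°  [D on KQ, R on KH]
2. ∠KHQ = 55°  [R on ray HK]
3. ∠HQK = 80°  [△KQH]
4. ∠KDR = 80°  [DR∥QH, corresponding at D]
5. ∠QDR = 100°  [linear pair at D on KQ]

∠QDR = 100°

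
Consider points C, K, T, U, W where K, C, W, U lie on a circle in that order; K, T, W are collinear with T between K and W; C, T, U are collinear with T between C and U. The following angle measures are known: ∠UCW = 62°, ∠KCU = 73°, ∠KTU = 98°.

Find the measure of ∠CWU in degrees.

∠CWU = 93°

1. ∠KWU = 73°  [same arc KU]
2. ∠UTW = 82°  [linear pair at T on KW]
3. ∠CUW = 25°  [△WTU]
4. ∠CWU = 93°  [△CWU]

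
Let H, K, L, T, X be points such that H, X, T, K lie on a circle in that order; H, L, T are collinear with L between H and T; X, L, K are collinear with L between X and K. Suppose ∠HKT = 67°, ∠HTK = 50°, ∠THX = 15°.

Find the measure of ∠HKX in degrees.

∠HKX = 52°

1. ∠HXT = 113°  [cyclic HXTK, opposite ∠X+∠K]
2. ∠HTX = 52°  [△HXT]
3. ∠HKX = 52°  [same arc HX]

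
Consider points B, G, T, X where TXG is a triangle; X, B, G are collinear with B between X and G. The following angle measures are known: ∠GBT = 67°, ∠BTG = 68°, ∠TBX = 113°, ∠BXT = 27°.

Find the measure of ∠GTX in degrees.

1. ∠BGT = 45°  [△TBG]
2. ∠GXT = 27°  [B on ray XG]
3. ∠TGX = 45°  [B on ray GX]
4. ∠GTX = 108°  [△TXG]

∠GTX = 108°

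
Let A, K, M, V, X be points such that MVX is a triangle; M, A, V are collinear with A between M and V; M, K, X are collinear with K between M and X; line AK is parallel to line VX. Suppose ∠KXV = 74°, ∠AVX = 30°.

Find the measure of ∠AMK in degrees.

∠AMK = 76°

1. ∠MXV = 74°  [K on ray XM]
2. ∠MVX = 30°  [A on ray VM]
3. ∠VMX = 76°  [△MVX]
4. ∠AMK = 76°  [A on MV, K on MX]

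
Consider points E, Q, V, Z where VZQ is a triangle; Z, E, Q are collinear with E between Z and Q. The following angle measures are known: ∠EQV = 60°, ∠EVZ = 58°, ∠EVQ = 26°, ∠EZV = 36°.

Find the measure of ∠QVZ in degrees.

∠QVZ = 84°

1. ∠VQZ = 60°  [E on ray QZ]
2. ∠QZV = 36°  [E on ray ZQ]
3. ∠QVZ = 84°  [△VZQ]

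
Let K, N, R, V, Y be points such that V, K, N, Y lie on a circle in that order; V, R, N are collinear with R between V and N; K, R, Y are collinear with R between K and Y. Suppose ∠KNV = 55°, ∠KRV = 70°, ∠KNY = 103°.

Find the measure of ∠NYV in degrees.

∠NYV = 117°

1. ∠KYV = 55°  [same arc VK]
2. ∠NRY = 70°  [vertical angles at R]
3. ∠KVY = 77°  [cyclic VKNY, opposite ∠V+∠N]
4. ∠VKY = 48°  [△VKY]
5. ∠VRY = 110°  [linear pair at R on VN]
6. ∠VNY = 48°  [same arc VY]
7. ∠NVY = 15°  [△VRY]
8. ∠NYV = 117°  [△VNY]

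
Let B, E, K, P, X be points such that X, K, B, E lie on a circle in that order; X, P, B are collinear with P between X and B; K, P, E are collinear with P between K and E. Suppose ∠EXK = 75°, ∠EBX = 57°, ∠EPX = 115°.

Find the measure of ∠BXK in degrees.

∠BXK = 58°

1. ∠EKX = 57°  [same arc XE]
2. ∠BPK = 115°  [vertical angles at P]
3. ∠KPX = 65°  [linear pair at P on XB]
4. ∠BXK = 58°  [△XPK]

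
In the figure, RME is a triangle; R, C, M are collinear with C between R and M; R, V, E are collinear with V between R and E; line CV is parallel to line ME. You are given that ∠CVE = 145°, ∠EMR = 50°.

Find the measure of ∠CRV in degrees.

∠CRV = 95°

1. ∠CVR = 35°  [linear pair at V on RE]
2. ∠RCV = 50°  [CV∥ME, corresponding at C]
3. ∠CRV = 95°  [△RCV]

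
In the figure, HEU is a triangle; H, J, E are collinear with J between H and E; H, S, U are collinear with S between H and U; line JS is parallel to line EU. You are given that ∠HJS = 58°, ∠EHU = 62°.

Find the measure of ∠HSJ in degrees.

1. ∠HEU = 58°  [JS∥EU, corresponding at J]
2. ∠EUH = 60°  [△HEU]
3. ∠HSJ = 60°  [JS∥EU, corresponding at S]

∠HSJ = 60°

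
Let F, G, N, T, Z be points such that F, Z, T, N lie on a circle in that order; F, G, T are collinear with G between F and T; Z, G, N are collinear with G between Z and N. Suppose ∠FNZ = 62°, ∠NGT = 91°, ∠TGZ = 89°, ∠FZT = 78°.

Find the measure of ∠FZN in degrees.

1. ∠FTZ = 62°  [same arc FZ]
2. ∠FGZ = 91°  [vertical angles at G]
3. ∠TFZ = 40°  [△FZT]
4. ∠FZN = 49°  [△FGZ]

∠FZN = 49°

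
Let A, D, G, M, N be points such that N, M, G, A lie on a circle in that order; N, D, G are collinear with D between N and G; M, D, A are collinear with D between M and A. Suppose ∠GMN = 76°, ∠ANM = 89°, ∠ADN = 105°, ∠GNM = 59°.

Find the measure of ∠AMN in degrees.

1. ∠MGN = 45°  [△NMG]
2. ∠MAN = 45°  [same arc NM]
3. ∠AMN = 46°  [△NMA]

∠AMN = 46°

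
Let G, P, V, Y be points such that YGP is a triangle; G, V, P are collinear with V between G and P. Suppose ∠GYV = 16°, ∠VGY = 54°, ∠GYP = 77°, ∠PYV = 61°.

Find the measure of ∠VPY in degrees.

1. ∠PGY = 54°  [V on ray GP]
2. ∠GPY = 49°  [△YGP]
3. ∠VPY = 49°  [V on ray PG]

∠VPY = 49°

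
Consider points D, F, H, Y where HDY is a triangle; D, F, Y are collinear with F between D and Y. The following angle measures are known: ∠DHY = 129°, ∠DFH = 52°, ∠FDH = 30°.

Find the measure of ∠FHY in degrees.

∠FHY = 31°

1. ∠HFY = 128°  [linear pair at F on DY]
2. ∠HDY = 30°  [F on ray DY]
3. ∠DYH = 21°  [△HDY]
4. ∠FYH = 21°  [F on ray YD]
5. ∠FHY = 31°  [△HFY]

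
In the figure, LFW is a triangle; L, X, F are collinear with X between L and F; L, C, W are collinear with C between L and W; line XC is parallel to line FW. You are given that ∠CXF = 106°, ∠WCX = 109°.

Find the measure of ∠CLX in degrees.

∠CLX = 35°

1. ∠CXL = 74°  [linear pair at X on LF]
2. ∠LCX = 71°  [linear pair at C on LW]
3. ∠CLX = 35°  [△LXC]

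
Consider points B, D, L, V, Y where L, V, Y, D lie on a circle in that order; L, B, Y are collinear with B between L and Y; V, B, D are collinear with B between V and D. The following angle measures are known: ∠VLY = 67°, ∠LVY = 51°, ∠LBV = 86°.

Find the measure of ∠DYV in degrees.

∠DYV = 89°

1. ∠VDY = 67°  [same arc VY]
2. ∠LYV = 62°  [△LVY]
3. ∠VBY = 94°  [linear pair at B on LY]
4. ∠DVY = 24°  [△VBY]
5. ∠DYV = 89°  [△VYD]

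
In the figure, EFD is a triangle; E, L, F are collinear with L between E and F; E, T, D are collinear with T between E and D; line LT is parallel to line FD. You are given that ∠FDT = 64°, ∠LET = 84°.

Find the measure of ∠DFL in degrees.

∠DFL = 32°

1. ∠EDF = 64°  [T on ray DE]
2. ∠DEF = 84°  [L on EF, T on ED]
3. ∠DFE = 32°  [△EFD]
4. ∠DFL = 32°  [L on ray FE]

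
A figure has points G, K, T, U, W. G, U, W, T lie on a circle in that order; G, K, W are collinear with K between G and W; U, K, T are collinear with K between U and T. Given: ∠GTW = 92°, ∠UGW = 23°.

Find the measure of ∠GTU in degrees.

∠GTU = 69°

1. ∠GUW = 88°  [cyclic GUWT, opposite ∠U+∠T]
2. ∠GWU = 69°  [△GUW]
3. ∠GTU = 69°  [same arc GU]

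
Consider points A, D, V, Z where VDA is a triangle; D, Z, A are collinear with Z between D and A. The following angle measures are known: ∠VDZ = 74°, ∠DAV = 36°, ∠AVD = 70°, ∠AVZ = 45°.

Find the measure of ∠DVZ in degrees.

∠DVZ = 25°

1. ∠VAZ = 36°  [Z on ray AD]
2. ∠AZV = 99°  [△VZA]
3. ∠DZV = 81°  [linear pair at Z on DA]
4. ∠DVZ = 25°  [△VDZ]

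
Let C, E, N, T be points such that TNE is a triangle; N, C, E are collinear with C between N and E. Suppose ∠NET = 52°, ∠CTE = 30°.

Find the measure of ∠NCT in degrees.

1. ∠CET = 52°  [C on ray EN]
2. ∠ECT = 98°  [△TCE]
3. ∠NCT = 82°  [linear pair at C on NE]

∠NCT = 82°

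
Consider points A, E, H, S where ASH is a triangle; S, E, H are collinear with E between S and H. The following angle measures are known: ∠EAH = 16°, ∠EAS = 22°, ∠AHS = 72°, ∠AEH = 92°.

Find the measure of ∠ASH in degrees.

∠ASH = 70°

1. ∠AES = 88°  [linear pair at E on SH]
2. ∠ASE = 70°  [△ASE]
3. ∠ASH = 70°  [E on ray SH]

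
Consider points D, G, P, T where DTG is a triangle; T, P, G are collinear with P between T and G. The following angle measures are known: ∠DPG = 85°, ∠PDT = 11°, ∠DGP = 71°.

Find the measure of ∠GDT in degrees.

∠GDT = 35°

1. ∠DPT = 95°  [linear pair at P on TG]
2. ∠DTP = 74°  [△DTP]
3. ∠DGT = 71°  [P on ray GT]
4. ∠DTG = 74°  [P on ray TG]
5. ∠GDT = 35°  [△DTG]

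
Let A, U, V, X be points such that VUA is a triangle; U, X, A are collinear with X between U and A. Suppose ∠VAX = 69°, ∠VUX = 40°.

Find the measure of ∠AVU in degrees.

1. ∠UAV = 69°  [X on ray AU]
2. ∠AUV = 40°  [X on ray UA]
3. ∠AVU = 71°  [△VUA]

∠AVU = 71°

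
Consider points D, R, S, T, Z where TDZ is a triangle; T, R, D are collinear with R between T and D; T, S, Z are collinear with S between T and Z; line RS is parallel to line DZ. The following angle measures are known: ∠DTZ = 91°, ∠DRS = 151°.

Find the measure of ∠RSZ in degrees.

1. ∠RTS = 91°  [R on TD, S on TZ]
2. ∠SRT = 29°  [linear pair at R on TD]
3. ∠RST = 60°  [△TRS]
4. ∠RSZ = 120°  [linear pair at S on TZ]

∠RSZ = 120°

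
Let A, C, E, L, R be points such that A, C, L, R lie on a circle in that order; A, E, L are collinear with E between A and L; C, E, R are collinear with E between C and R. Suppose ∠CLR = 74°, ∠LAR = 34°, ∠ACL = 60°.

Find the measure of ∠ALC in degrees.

1. ∠LCR = 34°  [same arc LR]
2. ∠CRL = 72°  [△CLR]
3. ∠CAL = 72°  [same arc CL]
4. ∠ALC = 48°  [△ACL]

∠ALC = 48°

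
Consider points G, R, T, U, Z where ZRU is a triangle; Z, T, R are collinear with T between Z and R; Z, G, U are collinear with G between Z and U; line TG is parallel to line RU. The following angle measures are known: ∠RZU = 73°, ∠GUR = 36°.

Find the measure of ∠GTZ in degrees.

∠GTZ = 71°

1. ∠RUZ = 36°  [G on ray UZ]
2. ∠URZ = 71°  [△ZRU]
3. ∠GTZ = 71°  [TG∥RU, corresponding at T]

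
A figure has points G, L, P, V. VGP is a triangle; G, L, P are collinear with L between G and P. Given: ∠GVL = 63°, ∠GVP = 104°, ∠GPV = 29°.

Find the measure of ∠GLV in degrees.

∠GLV = 70°

1. ∠PGV = 47°  [△VGP]
2. ∠LGV = 47°  [L on ray GP]
3. ∠GLV = 70°  [△VGL]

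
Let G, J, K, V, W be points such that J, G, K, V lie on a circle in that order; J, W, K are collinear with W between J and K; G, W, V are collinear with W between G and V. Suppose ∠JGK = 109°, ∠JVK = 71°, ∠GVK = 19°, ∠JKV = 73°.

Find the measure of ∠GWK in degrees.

∠GWK = 92°

1. ∠KJV = 36°  [△JKV]
2. ∠GJK = 19°  [same arc GK]
3. ∠KGV = 36°  [same arc KV]
4. ∠GKJ = 52°  [△JGK]
5. ∠GWK = 92°  [△GWK]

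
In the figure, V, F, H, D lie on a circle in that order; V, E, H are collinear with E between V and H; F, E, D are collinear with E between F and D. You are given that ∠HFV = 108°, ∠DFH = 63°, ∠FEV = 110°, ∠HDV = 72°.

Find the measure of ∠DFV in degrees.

1. ∠DVH = 63°  [same arc HD]
2. ∠DHV = 45°  [△VHD]
3. ∠DFV = 45°  [same arc VD]

∠DFV = 45°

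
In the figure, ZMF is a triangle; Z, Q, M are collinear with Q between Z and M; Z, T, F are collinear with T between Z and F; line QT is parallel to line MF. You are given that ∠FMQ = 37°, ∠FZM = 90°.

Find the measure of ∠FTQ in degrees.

1. ∠FMZ = 37°  [Q on ray MZ]
2. ∠MFZ = 53°  [△ZMF]
3. ∠QTZ = 53°  [QT∥MF, corresponding at T]
4. ∠FTQ = 127°  [linear pair at T on ZF]

∠FTQ = 127°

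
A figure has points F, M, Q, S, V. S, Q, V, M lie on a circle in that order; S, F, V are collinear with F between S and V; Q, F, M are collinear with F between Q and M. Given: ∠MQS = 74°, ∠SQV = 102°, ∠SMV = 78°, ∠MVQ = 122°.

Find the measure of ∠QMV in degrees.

1. ∠MVS = 74°  [same arc SM]
2. ∠MSV = 28°  [△SVM]
3. ∠MQV = 28°  [same arc VM]
4. ∠QMV = 30°  [△QVM]

∠QMV = 30°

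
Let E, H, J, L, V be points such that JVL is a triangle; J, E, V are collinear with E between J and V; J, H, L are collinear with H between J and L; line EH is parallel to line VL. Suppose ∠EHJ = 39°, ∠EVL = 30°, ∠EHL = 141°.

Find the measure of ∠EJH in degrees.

∠EJH = 111°

1. ∠JLV = 39°  [EH∥VL, corresponding at H]
2. ∠JVL = 30°  [E on ray VJ]
3. ∠LJV = 111°  [△JVL]
4. ∠EJH = 111°  [E on JV, H on JL]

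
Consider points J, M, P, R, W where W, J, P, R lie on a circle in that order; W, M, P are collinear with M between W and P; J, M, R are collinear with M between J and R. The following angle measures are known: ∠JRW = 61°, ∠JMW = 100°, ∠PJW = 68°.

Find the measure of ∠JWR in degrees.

1. ∠JPW = 61°  [same arc WJ]
2. ∠JWP = 51°  [△WJP]
3. ∠RJW = 29°  [△WMJ]
4. ∠JWR = 90°  [△WJR]

∠JWR = 90°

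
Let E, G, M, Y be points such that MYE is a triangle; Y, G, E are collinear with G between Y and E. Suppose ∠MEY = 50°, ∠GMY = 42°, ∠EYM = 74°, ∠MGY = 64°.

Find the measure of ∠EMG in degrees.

1. ∠GEM = 50°  [G on ray EY]
2. ∠EGM = 116°  [linear pair at G on YE]
3. ∠EMG = 14°  [△MGE]

∠EMG = 14°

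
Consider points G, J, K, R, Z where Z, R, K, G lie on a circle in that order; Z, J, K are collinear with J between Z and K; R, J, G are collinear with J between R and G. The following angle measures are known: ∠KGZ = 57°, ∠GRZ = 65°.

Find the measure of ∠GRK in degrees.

∠GRK = 58°

1. ∠GKZ = 65°  [same arc ZG]
2. ∠GZK = 58°  [△ZKG]
3. ∠GRK = 58°  [same arc KG]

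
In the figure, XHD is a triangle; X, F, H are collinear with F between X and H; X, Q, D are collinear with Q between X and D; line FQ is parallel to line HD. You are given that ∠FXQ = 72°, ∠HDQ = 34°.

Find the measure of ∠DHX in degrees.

∠DHX = 74°

1. ∠DXH = 72°  [F on XH, Q on XD]
2. ∠HDX = 34°  [Q on ray DX]
3. ∠DHX = 74°  [△XHD]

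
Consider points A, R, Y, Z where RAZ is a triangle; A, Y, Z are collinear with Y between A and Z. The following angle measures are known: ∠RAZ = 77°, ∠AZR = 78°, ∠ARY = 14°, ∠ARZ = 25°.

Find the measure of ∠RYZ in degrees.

1. ∠RAY = 77°  [Y on ray AZ]
2. ∠AYR = 89°  [△RAY]
3. ∠RYZ = 91°  [linear pair at Y on AZ]

∠RYZ = 91°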